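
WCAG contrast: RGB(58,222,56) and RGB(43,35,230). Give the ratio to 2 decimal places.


Linearize each sRGB channel c=v/255: c/12.92 if c ≤ 0.04045 else ((c+0.055)/1.055)^2.4
L = 0.2126×R_lin + 0.7152×G_lin + 0.0722×B_lin
Color 1 (58,222,56):
  R=58: 58/255≈0.2275 > 0.04045 → ((0.2275+0.055)/1.055)^2.4 ≈ 0.04231
  G=222: 222/255≈0.8706 > 0.04045 → ((0.8706+0.055)/1.055)^2.4 ≈ 0.73046
  B=56: 56/255≈0.2196 > 0.04045 → ((0.2196+0.055)/1.055)^2.4 ≈ 0.03955
  L1 = 0.2126×0.04231 + 0.7152×0.73046 + 0.0722×0.03955 ≈ 0.53428
Color 2 (43,35,230):
  R=43: 43/255≈0.1686 > 0.04045 → ((0.1686+0.055)/1.055)^2.4 ≈ 0.02416
  G=35: 35/255≈0.1373 > 0.04045 → ((0.1373+0.055)/1.055)^2.4 ≈ 0.01681
  B=230: 230/255≈0.9020 > 0.04045 → ((0.9020+0.055)/1.055)^2.4 ≈ 0.79130
  L2 = 0.2126×0.02416 + 0.7152×0.01681 + 0.0722×0.79130 ≈ 0.07429
Lighter = 0.53428, Darker = 0.07429
Ratio = (L_lighter + 0.05) / (L_darker + 0.05)
Ratio = (0.53428 + 0.05) / (0.07429 + 0.05) = 0.58428 / 0.12429 ≈ 4.7010
Ratio ≈ 4.70:1


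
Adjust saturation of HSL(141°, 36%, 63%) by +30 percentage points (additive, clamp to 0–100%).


Original S = 36%
Adjustment = +30 percentage points
New S = 36 + (30) = 66
Clamp to [0, 100] → 66
= HSL(141°, 66%, 63%)


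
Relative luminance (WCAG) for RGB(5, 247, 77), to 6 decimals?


Linearize each channel (sRGB transfer function): c = v/255; c_lin = c/12.92 if c ≤ 0.04045, else ((c+0.055)/1.055)^2.4
  R: 5/255 ≈ 0.019608 ≤ 0.04045 → 0.019608/12.92 ≈ 0.001518
  G: 247/255 ≈ 0.968627 > 0.04045 → ((0.968627+0.055)/1.055)^2.4 ≈ 0.930111
  B: 77/255 ≈ 0.301961 > 0.04045 → ((0.301961+0.055)/1.055)^2.4 ≈ 0.074214
R_lin = 0.001518, G_lin = 0.930111, B_lin = 0.074214
L = 0.2126×R + 0.7152×G + 0.0722×B
L = 0.2126×0.001518 + 0.7152×0.930111 + 0.0722×0.074214
L ≈ 0.670896


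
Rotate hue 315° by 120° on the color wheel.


New hue = (H + rotation) mod 360
New hue = (315 + 120) mod 360
= 435 mod 360
= 75°


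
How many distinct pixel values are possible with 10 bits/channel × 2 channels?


Total bits = 10 bits/channel × 2 channels = 20 bits
Distinct pixel values = 2^20
= 1,048,576 pixel values


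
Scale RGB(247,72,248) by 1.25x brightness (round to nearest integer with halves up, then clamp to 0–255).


Multiply each channel by 1.25, round half up, clamp to [0, 255]
R: 247×1.25 = 308.75 → round → 309 → clamp → 255
G: 72×1.25 = 90
B: 248×1.25 = 310 → clamp → 255
= RGB(255, 90, 255)


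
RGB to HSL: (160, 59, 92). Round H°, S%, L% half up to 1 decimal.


Normalize: R'=160/255≈0.6275, G'=59/255≈0.2314, B'=92/255≈0.3608
Max=160/255, Min=59/255, Δ=Max-Min=101/255
L = (Max+Min)/2 = (160+59)/510 = 219/510 = 0.42941… → L = 42.9%
L ≤ 0.5 → S = Δ/(Max+Min) = 101/(160+59) = 101/219 = 0.46118… → S = 46.1%
(the 1/255 factors cancel in S and H, so raw channel differences can be used)
Max is R' → H = 60 × (((G-B)/Δ) mod 6) = 60 × (((59-92)/101) mod 6)
  (-33)/101 = -0.3267…; negative, so add 6 → 5.6732…
  H = 60 × 5.6732… = 340.396…° → H = 340.4°
= HSL(340.4°, 46.1%, 42.9%)


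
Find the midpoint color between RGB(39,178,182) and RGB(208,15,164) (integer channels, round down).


Midpoint: each channel = ⌊(C₁+C₂)/2⌋
R: ⌊(39+208)/2⌋ = 123
G: ⌊(178+15)/2⌋ = 96
B: ⌊(182+164)/2⌋ = 173
= RGB(123, 96, 173)


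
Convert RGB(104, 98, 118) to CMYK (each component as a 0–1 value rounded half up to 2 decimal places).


R'=104/255≈0.4078, G'=98/255≈0.3843, B'=118/255≈0.4627
K = 1 - max(R',G',B') = 1 - 118/255 = 137/255 = 0.53725… → 0.54
(1-R'-K)/(1-K) simplifies to (max-R)/max with max = 118:
C = (118-104)/118 = 14/118 = 0.11864… → 0.12
M = (118-98)/118 = 20/118 = 0.16949… → 0.17
Y = (118-118)/118 = 0/118 = 0 → 0.00
= CMYK(0.12, 0.17, 0.00, 0.54)


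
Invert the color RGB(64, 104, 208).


Invert: (255-R, 255-G, 255-B)
R: 255-64 = 191
G: 255-104 = 151
B: 255-208 = 47
= RGB(191, 151, 47)


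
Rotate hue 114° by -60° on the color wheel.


New hue = (H + rotation) mod 360
New hue = (114 -60) mod 360
= 54 mod 360
= 54°


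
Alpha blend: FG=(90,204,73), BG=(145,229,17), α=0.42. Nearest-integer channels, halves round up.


C = α×F + (1-α)×B, with 1-α = 0.58
R: 0.42×90 + 0.58×145 = 37.80 + 84.10 = 121.90 → 122
G: 0.42×204 + 0.58×229 = 85.68 + 132.82 = 218.50 → 219
B: 0.42×73 + 0.58×17 = 30.66 + 9.86 = 40.52 → 41
= RGB(122, 219, 41)


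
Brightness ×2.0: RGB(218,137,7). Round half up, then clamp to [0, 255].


Multiply each channel by 2.0, round half up, clamp to [0, 255]
R: 218×2.0 = 436 → clamp → 255
G: 137×2.0 = 274 → clamp → 255
B: 7×2.0 = 14
= RGB(255, 255, 14)


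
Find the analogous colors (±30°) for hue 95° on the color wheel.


Base hue: 95°
Left analog: (95 - 30) mod 360 = 65°
Right analog: (95 + 30) mod 360 = 125°
Analogous hues = 65° and 125°


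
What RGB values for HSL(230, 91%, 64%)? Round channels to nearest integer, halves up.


H=230°, S=0.91, L=0.64
C = (1-|2L-1|)×S = (1-|0.28|)×0.91 = 0.6552
H' = H/60 = 230/60 ≈ 3.8333; X = C×(1-|H' mod 2 - 1|) = 0.1092
m = L - C/2 = 0.64 - 0.3276 = 0.3124
Sector ⌊H'⌋ = 3 → (R',G',B') = (0.0, 0.1092, 0.6552)
RGB = ((R'+m)×255, (G'+m)×255, (B'+m)×255) = (79.662, 107.508, 246.738)
Round half up → RGB(80, 108, 247)


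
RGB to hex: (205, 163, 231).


R = 205 → CD (hex)
G = 163 → A3 (hex)
B = 231 → E7 (hex)
Hex = #CDA3E7


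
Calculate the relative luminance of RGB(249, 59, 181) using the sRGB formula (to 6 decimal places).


Linearize each channel (sRGB transfer function): c = v/255; c_lin = c/12.92 if c ≤ 0.04045, else ((c+0.055)/1.055)^2.4
  R: 249/255 ≈ 0.976471 > 0.04045 → ((0.976471+0.055)/1.055)^2.4 ≈ 0.947307
  G: 59/255 ≈ 0.231373 > 0.04045 → ((0.231373+0.055)/1.055)^2.4 ≈ 0.043735
  B: 181/255 ≈ 0.709804 > 0.04045 → ((0.709804+0.055)/1.055)^2.4 ≈ 0.462077
R_lin = 0.947307, G_lin = 0.043735, B_lin = 0.462077
L = 0.2126×R + 0.7152×G + 0.0722×B
L = 0.2126×0.947307 + 0.7152×0.043735 + 0.0722×0.462077
L ≈ 0.266039


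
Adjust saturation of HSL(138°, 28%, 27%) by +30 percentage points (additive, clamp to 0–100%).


Original S = 28%
Adjustment = +30 percentage points
New S = 28 + (30) = 58
Clamp to [0, 100] → 58
= HSL(138°, 58%, 27%)


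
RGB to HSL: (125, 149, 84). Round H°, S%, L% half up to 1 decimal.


Normalize: R'=125/255≈0.4902, G'=149/255≈0.5843, B'=84/255≈0.3294
Max=149/255, Min=84/255, Δ=Max-Min=65/255
L = (Max+Min)/2 = (149+84)/510 = 233/510 = 0.45686… → L = 45.7%
L ≤ 0.5 → S = Δ/(Max+Min) = 65/(149+84) = 65/233 = 0.27896… → S = 27.9%
(the 1/255 factors cancel in S and H, so raw channel differences can be used)
Max is G' → H = 60 × ((B-R)/Δ + 2) = 60 × ((84-125)/65 + 2)
  -41/65 + 2 = -0.6307… + 2 = 1.3692…
  H = 60 × 1.3692… = 82.153…° → H = 82.2°
= HSL(82.2°, 27.9%, 45.7%)


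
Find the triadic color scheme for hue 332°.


Triadic: equally spaced at 120° intervals
H1 = 332°
H2 = (332 + 120) mod 360 = 92°
H3 = (332 + 240) mod 360 = 212°
Triadic = 332°, 92°, 212°


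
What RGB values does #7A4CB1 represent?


7A → 122 (R)
4C → 76 (G)
B1 → 177 (B)
= RGB(122, 76, 177)


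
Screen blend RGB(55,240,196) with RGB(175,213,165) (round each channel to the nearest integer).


Screen: C = 255 - (255-A)×(255-B)/255, rounded to nearest integer
R: 255 - (255-55)×(255-175)/255 = 255 - 16000/255 ≈ 255 - 62.745 = 192.255 → 192
G: 255 - (255-240)×(255-213)/255 = 255 - 630/255 ≈ 255 - 2.471 = 252.529 → 253
B: 255 - (255-196)×(255-165)/255 = 255 - 5310/255 ≈ 255 - 20.824 = 234.176 → 234
= RGB(192, 253, 234)


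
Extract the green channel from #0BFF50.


Color: #0BFF50
R = 0B = 11
G = FF = 255
B = 50 = 80
Green = 255


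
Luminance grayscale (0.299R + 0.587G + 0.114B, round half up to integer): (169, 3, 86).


Gray = 0.299×R + 0.587×G + 0.114×B
Gray = 0.299×169 + 0.587×3 + 0.114×86
Gray = 50.531 + 1.761 + 9.804
Gray = 62.096 → round half up → 62
Gray = 62


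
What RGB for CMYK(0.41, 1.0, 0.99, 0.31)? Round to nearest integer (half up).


R = 255 × (1-C) × (1-K) = 255 × 0.59 × 0.69 = 103.8105 → 104
G = 255 × (1-M) × (1-K) = 255 × 0.00 × 0.69 = 0
B = 255 × (1-Y) × (1-K) = 255 × 0.01 × 0.69 = 1.7595 → 2
= RGB(104, 0, 2)


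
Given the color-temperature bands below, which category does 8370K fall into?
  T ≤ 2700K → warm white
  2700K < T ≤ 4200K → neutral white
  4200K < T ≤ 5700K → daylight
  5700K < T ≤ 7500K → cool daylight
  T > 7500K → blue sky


Temperature: 8370K
8370K > 7500K → blue sky
Classification: blue sky


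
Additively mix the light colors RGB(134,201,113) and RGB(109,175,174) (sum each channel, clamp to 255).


Additive: each channel = min(255, C₁+C₂)
R: 134+109 = 243 → 243
G: 201+175 = 376 → 255
B: 113+174 = 287 → 255
= RGB(243, 255, 255)


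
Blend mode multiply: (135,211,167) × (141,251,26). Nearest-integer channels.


Multiply: C = A×B/255, rounded to nearest integer
R: 135×141/255 = 19035/255 ≈ 74.647 → 75
G: 211×251/255 = 52961/255 ≈ 207.690 → 208
B: 167×26/255 = 4342/255 ≈ 17.027 → 17
= RGB(75, 208, 17)


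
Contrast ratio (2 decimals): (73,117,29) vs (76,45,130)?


Linearize each sRGB channel c=v/255: c/12.92 if c ≤ 0.04045 else ((c+0.055)/1.055)^2.4
L = 0.2126×R_lin + 0.7152×G_lin + 0.0722×B_lin
Color 1 (73,117,29):
  R=73: 73/255≈0.2863 > 0.04045 → ((0.2863+0.055)/1.055)^2.4 ≈ 0.06663
  G=117: 117/255≈0.4588 > 0.04045 → ((0.4588+0.055)/1.055)^2.4 ≈ 0.17789
  B=29: 29/255≈0.1137 > 0.04045 → ((0.1137+0.055)/1.055)^2.4 ≈ 0.01229
  L1 = 0.2126×0.06663 + 0.7152×0.17789 + 0.0722×0.01229 ≈ 0.14228
Color 2 (76,45,130):
  R=76: 76/255≈0.2980 > 0.04045 → ((0.2980+0.055)/1.055)^2.4 ≈ 0.07227
  G=45: 45/255≈0.1765 > 0.04045 → ((0.1765+0.055)/1.055)^2.4 ≈ 0.02624
  B=130: 130/255≈0.5098 > 0.04045 → ((0.5098+0.055)/1.055)^2.4 ≈ 0.22323
  L2 = 0.2126×0.07227 + 0.7152×0.02624 + 0.0722×0.22323 ≈ 0.05025
Lighter = 0.14228, Darker = 0.05025
Ratio = (L_lighter + 0.05) / (L_darker + 0.05)
Ratio = (0.14228 + 0.05) / (0.05025 + 0.05) = 0.19228 / 0.10025 ≈ 1.9180
Ratio ≈ 1.92:1


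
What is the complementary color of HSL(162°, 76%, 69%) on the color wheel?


Complement = opposite side of color wheel = hue + 180°
H' = (162 + 180) mod 360 = 342°
S and L unchanged.
= HSL(342°, 76%, 69%)


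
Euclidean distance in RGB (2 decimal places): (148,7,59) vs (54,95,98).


d = √[(R₁-R₂)² + (G₁-G₂)² + (B₁-B₂)²]
d = √[(148-54)² + (7-95)² + (59-98)²]
d = √[8836 + 7744 + 1521]
d = √18101
d ≈ 134.54


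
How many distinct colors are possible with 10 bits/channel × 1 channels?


Total bits = 10 bits/channel × 1 channels = 10 bits
Distinct colors = 2^10
= 1,024 colors


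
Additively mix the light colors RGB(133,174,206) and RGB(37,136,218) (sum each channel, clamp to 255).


Additive: each channel = min(255, C₁+C₂)
R: 133+37 = 170 → 170
G: 174+136 = 310 → 255
B: 206+218 = 424 → 255
= RGB(170, 255, 255)


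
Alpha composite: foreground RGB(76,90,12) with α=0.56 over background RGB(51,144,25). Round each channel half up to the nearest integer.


C = α×F + (1-α)×B, with 1-α = 0.44
R: 0.56×76 + 0.44×51 = 42.56 + 22.44 = 65.00 → 65
G: 0.56×90 + 0.44×144 = 50.40 + 63.36 = 113.76 → 114
B: 0.56×12 + 0.44×25 = 6.72 + 11.00 = 17.72 → 18
= RGB(65, 114, 18)


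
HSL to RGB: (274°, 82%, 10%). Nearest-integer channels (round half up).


H=274°, S=0.82, L=0.10
C = (1-|2L-1|)×S = (1-|-0.80|)×0.82 = 0.164
H' = H/60 = 274/60 ≈ 4.5667; X = C×(1-|H' mod 2 - 1|) ≈ 0.0929
m = L - C/2 = 0.10 - 0.082 = 0.018
Sector ⌊H'⌋ = 4 → (R',G',B') = (≈0.0929, 0.0, 0.164)
RGB = ((R'+m)×255, (G'+m)×255, (B'+m)×255) = (28.288, 4.59, 46.41)
Round half up → RGB(28, 5, 46)


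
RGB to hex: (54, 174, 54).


R = 54 → 36 (hex)
G = 174 → AE (hex)
B = 54 → 36 (hex)
Hex = #36AE36


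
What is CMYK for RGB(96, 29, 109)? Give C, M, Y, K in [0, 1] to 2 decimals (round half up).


R'=96/255≈0.3765, G'=29/255≈0.1137, B'=109/255≈0.4275
K = 1 - max(R',G',B') = 1 - 109/255 = 146/255 = 0.57254… → 0.57
(1-R'-K)/(1-K) simplifies to (max-R)/max with max = 109:
C = (109-96)/109 = 13/109 = 0.11926… → 0.12
M = (109-29)/109 = 80/109 = 0.73394… → 0.73
Y = (109-109)/109 = 0/109 = 0 → 0.00
= CMYK(0.12, 0.73, 0.00, 0.57)


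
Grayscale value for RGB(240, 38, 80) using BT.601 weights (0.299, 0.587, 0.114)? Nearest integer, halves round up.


Gray = 0.299×R + 0.587×G + 0.114×B
Gray = 0.299×240 + 0.587×38 + 0.114×80
Gray = 71.760 + 22.306 + 9.120
Gray = 103.186 → round half up → 103
Gray = 103


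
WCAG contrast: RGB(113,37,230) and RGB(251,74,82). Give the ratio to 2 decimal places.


Linearize each sRGB channel c=v/255: c/12.92 if c ≤ 0.04045 else ((c+0.055)/1.055)^2.4
L = 0.2126×R_lin + 0.7152×G_lin + 0.0722×B_lin
Color 1 (113,37,230):
  R=113: 113/255≈0.4431 > 0.04045 → ((0.4431+0.055)/1.055)^2.4 ≈ 0.16513
  G=37: 37/255≈0.1451 > 0.04045 → ((0.1451+0.055)/1.055)^2.4 ≈ 0.01850
  B=230: 230/255≈0.9020 > 0.04045 → ((0.9020+0.055)/1.055)^2.4 ≈ 0.79130
  L1 = 0.2126×0.16513 + 0.7152×0.01850 + 0.0722×0.79130 ≈ 0.10547
Color 2 (251,74,82):
  R=251: 251/255≈0.9843 > 0.04045 → ((0.9843+0.055)/1.055)^2.4 ≈ 0.96469
  G=74: 74/255≈0.2902 > 0.04045 → ((0.2902+0.055)/1.055)^2.4 ≈ 0.06848
  B=82: 82/255≈0.3216 > 0.04045 → ((0.3216+0.055)/1.055)^2.4 ≈ 0.08438
  L2 = 0.2126×0.96469 + 0.7152×0.06848 + 0.0722×0.08438 ≈ 0.26016
Lighter = 0.26016, Darker = 0.10547
Ratio = (L_lighter + 0.05) / (L_darker + 0.05)
Ratio = (0.26016 + 0.05) / (0.10547 + 0.05) = 0.31016 / 0.15547 ≈ 1.9950
Ratio ≈ 1.99:1


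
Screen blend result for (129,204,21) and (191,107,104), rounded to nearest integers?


Screen: C = 255 - (255-A)×(255-B)/255, rounded to nearest integer
R: 255 - (255-129)×(255-191)/255 = 255 - 8064/255 ≈ 255 - 31.624 = 223.376 → 223
G: 255 - (255-204)×(255-107)/255 = 255 - 7548/255 ≈ 255 - 29.600 = 225.400 → 225
B: 255 - (255-21)×(255-104)/255 = 255 - 35334/255 ≈ 255 - 138.565 = 116.435 → 116
= RGB(223, 225, 116)


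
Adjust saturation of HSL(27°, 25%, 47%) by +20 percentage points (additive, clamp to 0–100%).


Original S = 25%
Adjustment = +20 percentage points
New S = 25 + (20) = 45
Clamp to [0, 100] → 45
= HSL(27°, 45%, 47%)


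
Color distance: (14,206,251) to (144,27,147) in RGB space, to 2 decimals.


d = √[(R₁-R₂)² + (G₁-G₂)² + (B₁-B₂)²]
d = √[(14-144)² + (206-27)² + (251-147)²]
d = √[16900 + 32041 + 10816]
d = √59757
d ≈ 244.45


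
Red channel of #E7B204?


Color: #E7B204
R = E7 = 231
G = B2 = 178
B = 04 = 4
Red = 231


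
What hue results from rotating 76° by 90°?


New hue = (H + rotation) mod 360
New hue = (76 + 90) mod 360
= 166 mod 360
= 166°


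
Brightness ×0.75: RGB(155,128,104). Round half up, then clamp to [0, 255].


Multiply each channel by 0.75, round half up, clamp to [0, 255]
R: 155×0.75 = 116.25 → round → 116
G: 128×0.75 = 96
B: 104×0.75 = 78
= RGB(116, 96, 78)


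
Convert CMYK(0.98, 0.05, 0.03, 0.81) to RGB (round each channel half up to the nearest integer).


R = 255 × (1-C) × (1-K) = 255 × 0.02 × 0.19 = 0.969 → 1
G = 255 × (1-M) × (1-K) = 255 × 0.95 × 0.19 = 46.0275 → 46
B = 255 × (1-Y) × (1-K) = 255 × 0.97 × 0.19 = 46.9965 → 47
= RGB(1, 46, 47)


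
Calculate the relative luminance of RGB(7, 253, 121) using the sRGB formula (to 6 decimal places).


Linearize each channel (sRGB transfer function): c = v/255; c_lin = c/12.92 if c ≤ 0.04045, else ((c+0.055)/1.055)^2.4
  R: 7/255 ≈ 0.027451 ≤ 0.04045 → 0.027451/12.92 ≈ 0.002125
  G: 253/255 ≈ 0.992157 > 0.04045 → ((0.992157+0.055)/1.055)^2.4 ≈ 0.982251
  B: 121/255 ≈ 0.474510 > 0.04045 → ((0.474510+0.055)/1.055)^2.4 ≈ 0.191202
R_lin = 0.002125, G_lin = 0.982251, B_lin = 0.191202
L = 0.2126×R + 0.7152×G + 0.0722×B
L = 0.2126×0.002125 + 0.7152×0.982251 + 0.0722×0.191202
L ≈ 0.716762


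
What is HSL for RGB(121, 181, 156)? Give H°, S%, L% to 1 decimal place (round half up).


Normalize: R'=121/255≈0.4745, G'=181/255≈0.7098, B'=156/255≈0.6118
Max=181/255, Min=121/255, Δ=Max-Min=60/255
L = (Max+Min)/2 = (181+121)/510 = 302/510 = 0.59215… → L = 59.2%
L > 0.5 → S = Δ/(2-Max-Min) = 60/(510-181-121) = 60/208 = 0.28846… → S = 28.8%
(the 1/255 factors cancel in S and H, so raw channel differences can be used)
Max is G' → H = 60 × ((B-R)/Δ + 2) = 60 × ((156-121)/60 + 2)
  35/60 + 2 = 0.5833… + 2 = 2.5833…
  H = 60 × 2.5833… = 155° → H = 155.0°
= HSL(155.0°, 28.8%, 59.2%)


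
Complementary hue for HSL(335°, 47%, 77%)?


Complement = opposite side of color wheel = hue + 180°
H' = (335 + 180) mod 360 = 155°
S and L unchanged.
= HSL(155°, 47%, 77%)


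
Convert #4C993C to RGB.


4C → 76 (R)
99 → 153 (G)
3C → 60 (B)
= RGB(76, 153, 60)


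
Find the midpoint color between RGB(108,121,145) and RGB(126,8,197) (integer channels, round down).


Midpoint: each channel = ⌊(C₁+C₂)/2⌋
R: ⌊(108+126)/2⌋ = 117
G: ⌊(121+8)/2⌋ = 64
B: ⌊(145+197)/2⌋ = 171
= RGB(117, 64, 171)


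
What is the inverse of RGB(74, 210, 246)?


Invert: (255-R, 255-G, 255-B)
R: 255-74 = 181
G: 255-210 = 45
B: 255-246 = 9
= RGB(181, 45, 9)


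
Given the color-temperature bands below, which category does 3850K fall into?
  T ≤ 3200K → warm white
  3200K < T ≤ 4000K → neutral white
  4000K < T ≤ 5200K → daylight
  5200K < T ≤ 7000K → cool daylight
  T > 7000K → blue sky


Temperature: 3850K
3200K < 3850K ≤ 4000K → neutral white
Classification: neutral white


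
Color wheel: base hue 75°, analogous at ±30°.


Base hue: 75°
Left analog: (75 - 30) mod 360 = 45°
Right analog: (75 + 30) mod 360 = 105°
Analogous hues = 45° and 105°


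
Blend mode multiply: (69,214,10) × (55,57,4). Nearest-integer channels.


Multiply: C = A×B/255, rounded to nearest integer
R: 69×55/255 = 3795/255 ≈ 14.882 → 15
G: 214×57/255 = 12198/255 ≈ 47.835 → 48
B: 10×4/255 = 40/255 ≈ 0.157 → 0
= RGB(15, 48, 0)


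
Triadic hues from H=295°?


Triadic: equally spaced at 120° intervals
H1 = 295°
H2 = (295 + 120) mod 360 = 55°
H3 = (295 + 240) mod 360 = 175°
Triadic = 295°, 55°, 175°


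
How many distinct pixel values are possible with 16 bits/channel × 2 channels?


Total bits = 16 bits/channel × 2 channels = 32 bits
Distinct pixel values = 2^32
= 4,294,967,296 pixel values


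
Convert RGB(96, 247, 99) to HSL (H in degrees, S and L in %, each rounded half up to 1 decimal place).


Normalize: R'=96/255≈0.3765, G'=247/255≈0.9686, B'=99/255≈0.3882
Max=247/255, Min=96/255, Δ=Max-Min=151/255
L = (Max+Min)/2 = (247+96)/510 = 343/510 = 0.67254… → L = 67.3%
L > 0.5 → S = Δ/(2-Max-Min) = 151/(510-247-96) = 151/167 = 0.90419… → S = 90.4%
(the 1/255 factors cancel in S and H, so raw channel differences can be used)
Max is G' → H = 60 × ((B-R)/Δ + 2) = 60 × ((99-96)/151 + 2)
  3/151 + 2 = 0.0198… + 2 = 2.0198…
  H = 60 × 2.0198… = 121.192…° → H = 121.2°
= HSL(121.2°, 90.4%, 67.3%)


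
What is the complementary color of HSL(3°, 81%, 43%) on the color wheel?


Complement = opposite side of color wheel = hue + 180°
H' = (3 + 180) mod 360 = 183°
S and L unchanged.
= HSL(183°, 81%, 43%)


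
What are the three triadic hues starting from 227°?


Triadic: equally spaced at 120° intervals
H1 = 227°
H2 = (227 + 120) mod 360 = 347°
H3 = (227 + 240) mod 360 = 107°
Triadic = 227°, 347°, 107°


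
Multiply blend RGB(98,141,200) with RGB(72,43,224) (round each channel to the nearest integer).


Multiply: C = A×B/255, rounded to nearest integer
R: 98×72/255 = 7056/255 ≈ 27.671 → 28
G: 141×43/255 = 6063/255 ≈ 23.776 → 24
B: 200×224/255 = 44800/255 ≈ 175.686 → 176
= RGB(28, 24, 176)


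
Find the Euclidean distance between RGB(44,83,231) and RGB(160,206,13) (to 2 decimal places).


d = √[(R₁-R₂)² + (G₁-G₂)² + (B₁-B₂)²]
d = √[(44-160)² + (83-206)² + (231-13)²]
d = √[13456 + 15129 + 47524]
d = √76109
d ≈ 275.88


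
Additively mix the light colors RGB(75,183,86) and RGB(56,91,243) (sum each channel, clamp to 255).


Additive: each channel = min(255, C₁+C₂)
R: 75+56 = 131 → 131
G: 183+91 = 274 → 255
B: 86+243 = 329 → 255
= RGB(131, 255, 255)


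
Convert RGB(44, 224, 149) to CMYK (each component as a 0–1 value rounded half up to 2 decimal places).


R'=44/255≈0.1725, G'=224/255≈0.8784, B'=149/255≈0.5843
K = 1 - max(R',G',B') = 1 - 224/255 = 31/255 = 0.12156… → 0.12
(1-R'-K)/(1-K) simplifies to (max-R)/max with max = 224:
C = (224-44)/224 = 180/224 = 0.80357… → 0.80
M = (224-224)/224 = 0/224 = 0 → 0.00
Y = (224-149)/224 = 75/224 = 0.33482… → 0.33
= CMYK(0.80, 0.00, 0.33, 0.12)


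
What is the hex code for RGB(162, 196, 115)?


R = 162 → A2 (hex)
G = 196 → C4 (hex)
B = 115 → 73 (hex)
Hex = #A2C473


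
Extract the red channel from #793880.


Color: #793880
R = 79 = 121
G = 38 = 56
B = 80 = 128
Red = 121


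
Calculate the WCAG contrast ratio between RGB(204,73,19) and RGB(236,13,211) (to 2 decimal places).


Linearize each sRGB channel c=v/255: c/12.92 if c ≤ 0.04045 else ((c+0.055)/1.055)^2.4
L = 0.2126×R_lin + 0.7152×G_lin + 0.0722×B_lin
Color 1 (204,73,19):
  R=204: 204/255≈0.8000 > 0.04045 → ((0.8000+0.055)/1.055)^2.4 ≈ 0.60383
  G=73: 73/255≈0.2863 > 0.04045 → ((0.2863+0.055)/1.055)^2.4 ≈ 0.06663
  B=19: 19/255≈0.0745 > 0.04045 → ((0.0745+0.055)/1.055)^2.4 ≈ 0.00651
  L1 = 0.2126×0.60383 + 0.7152×0.06663 + 0.0722×0.00651 ≈ 0.17649
Color 2 (236,13,211):
  R=236: 236/255≈0.9255 > 0.04045 → ((0.9255+0.055)/1.055)^2.4 ≈ 0.83880
  G=13: 13/255≈0.0510 > 0.04045 → ((0.0510+0.055)/1.055)^2.4 ≈ 0.00402
  B=211: 211/255≈0.8275 > 0.04045 → ((0.8275+0.055)/1.055)^2.4 ≈ 0.65141
  L2 = 0.2126×0.83880 + 0.7152×0.00402 + 0.0722×0.65141 ≈ 0.22824
Lighter = 0.22824, Darker = 0.17649
Ratio = (L_lighter + 0.05) / (L_darker + 0.05)
Ratio = (0.22824 + 0.05) / (0.17649 + 0.05) = 0.27824 / 0.22649 ≈ 1.2285
Ratio ≈ 1.23:1


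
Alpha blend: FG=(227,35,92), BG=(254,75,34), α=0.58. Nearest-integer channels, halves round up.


C = α×F + (1-α)×B, with 1-α = 0.42
R: 0.58×227 + 0.42×254 = 131.66 + 106.68 = 238.34 → 238
G: 0.58×35 + 0.42×75 = 20.30 + 31.50 = 51.80 → 52
B: 0.58×92 + 0.42×34 = 53.36 + 14.28 = 67.64 → 68
= RGB(238, 52, 68)


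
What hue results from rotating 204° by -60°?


New hue = (H + rotation) mod 360
New hue = (204 -60) mod 360
= 144 mod 360
= 144°


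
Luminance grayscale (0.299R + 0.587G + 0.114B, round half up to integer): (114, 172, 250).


Gray = 0.299×R + 0.587×G + 0.114×B
Gray = 0.299×114 + 0.587×172 + 0.114×250
Gray = 34.086 + 100.964 + 28.500
Gray = 163.550 → round half up → 164
Gray = 164


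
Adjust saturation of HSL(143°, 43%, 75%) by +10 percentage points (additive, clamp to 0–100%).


Original S = 43%
Adjustment = +10 percentage points
New S = 43 + (10) = 53
Clamp to [0, 100] → 53
= HSL(143°, 53%, 75%)


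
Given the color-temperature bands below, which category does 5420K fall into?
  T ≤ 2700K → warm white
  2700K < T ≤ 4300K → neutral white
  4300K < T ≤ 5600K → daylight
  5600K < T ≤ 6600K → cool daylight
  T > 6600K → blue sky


Temperature: 5420K
4300K < 5420K ≤ 5600K → daylight
Classification: daylight


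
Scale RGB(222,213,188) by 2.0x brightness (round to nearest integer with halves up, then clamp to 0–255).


Multiply each channel by 2.0, round half up, clamp to [0, 255]
R: 222×2.0 = 444 → clamp → 255
G: 213×2.0 = 426 → clamp → 255
B: 188×2.0 = 376 → clamp → 255
= RGB(255, 255, 255)


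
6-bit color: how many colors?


Colors = 2^bits = 2^6
= 64 colors


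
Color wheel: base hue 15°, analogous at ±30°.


Base hue: 15°
Left analog: (15 - 30) mod 360 = 345°
Right analog: (15 + 30) mod 360 = 45°
Analogous hues = 345° and 45°


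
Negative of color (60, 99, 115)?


Invert: (255-R, 255-G, 255-B)
R: 255-60 = 195
G: 255-99 = 156
B: 255-115 = 140
= RGB(195, 156, 140)


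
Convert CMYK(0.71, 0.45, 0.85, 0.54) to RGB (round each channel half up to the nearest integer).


R = 255 × (1-C) × (1-K) = 255 × 0.29 × 0.46 = 34.017 → 34
G = 255 × (1-M) × (1-K) = 255 × 0.55 × 0.46 = 64.515 → 65
B = 255 × (1-Y) × (1-K) = 255 × 0.15 × 0.46 = 17.595 → 18
= RGB(34, 65, 18)


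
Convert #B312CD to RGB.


B3 → 179 (R)
12 → 18 (G)
CD → 205 (B)
= RGB(179, 18, 205)


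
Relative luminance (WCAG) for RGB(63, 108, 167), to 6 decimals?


Linearize each channel (sRGB transfer function): c = v/255; c_lin = c/12.92 if c ≤ 0.04045, else ((c+0.055)/1.055)^2.4
  R: 63/255 ≈ 0.247059 > 0.04045 → ((0.247059+0.055)/1.055)^2.4 ≈ 0.049707
  G: 108/255 ≈ 0.423529 > 0.04045 → ((0.423529+0.055)/1.055)^2.4 ≈ 0.149960
  B: 167/255 ≈ 0.654902 > 0.04045 → ((0.654902+0.055)/1.055)^2.4 ≈ 0.386429
R_lin = 0.049707, G_lin = 0.149960, B_lin = 0.386429
L = 0.2126×R + 0.7152×G + 0.0722×B
L = 0.2126×0.049707 + 0.7152×0.149960 + 0.0722×0.386429
L ≈ 0.145719


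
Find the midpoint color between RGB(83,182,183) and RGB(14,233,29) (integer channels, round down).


Midpoint: each channel = ⌊(C₁+C₂)/2⌋
R: ⌊(83+14)/2⌋ = 48
G: ⌊(182+233)/2⌋ = 207
B: ⌊(183+29)/2⌋ = 106
= RGB(48, 207, 106)


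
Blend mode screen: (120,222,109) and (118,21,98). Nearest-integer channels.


Screen: C = 255 - (255-A)×(255-B)/255, rounded to nearest integer
R: 255 - (255-120)×(255-118)/255 = 255 - 18495/255 ≈ 255 - 72.529 = 182.471 → 182
G: 255 - (255-222)×(255-21)/255 = 255 - 7722/255 ≈ 255 - 30.282 = 224.718 → 225
B: 255 - (255-109)×(255-98)/255 = 255 - 22922/255 ≈ 255 - 89.890 = 165.110 → 165
= RGB(182, 225, 165)


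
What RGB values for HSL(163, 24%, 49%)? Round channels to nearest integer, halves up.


H=163°, S=0.24, L=0.49
C = (1-|2L-1|)×S = (1-|-0.02|)×0.24 = 0.2352
H' = H/60 = 163/60 ≈ 2.7167; X = C×(1-|H' mod 2 - 1|) = 0.16856
m = L - C/2 = 0.49 - 0.1176 = 0.3724
Sector ⌊H'⌋ = 2 → (R',G',B') = (0.0, 0.2352, 0.16856)
RGB = ((R'+m)×255, (G'+m)×255, (B'+m)×255) = (94.962, 154.938, 137.9448)
Round half up → RGB(95, 155, 138)


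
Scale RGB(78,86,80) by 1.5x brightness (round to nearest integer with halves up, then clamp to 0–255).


Multiply each channel by 1.5, round half up, clamp to [0, 255]
R: 78×1.5 = 117
G: 86×1.5 = 129
B: 80×1.5 = 120
= RGB(117, 129, 120)


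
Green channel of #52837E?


Color: #52837E
R = 52 = 82
G = 83 = 131
B = 7E = 126
Green = 131


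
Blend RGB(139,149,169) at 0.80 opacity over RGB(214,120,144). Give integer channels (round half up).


C = α×F + (1-α)×B, with 1-α = 0.20
R: 0.80×139 + 0.20×214 = 111.20 + 42.80 = 154.00 → 154
G: 0.80×149 + 0.20×120 = 119.20 + 24.00 = 143.20 → 143
B: 0.80×169 + 0.20×144 = 135.20 + 28.80 = 164.00 → 164
= RGB(154, 143, 164)


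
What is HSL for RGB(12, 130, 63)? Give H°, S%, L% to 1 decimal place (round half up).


Normalize: R'=12/255≈0.0471, G'=130/255≈0.5098, B'=63/255≈0.2471
Max=130/255, Min=12/255, Δ=Max-Min=118/255
L = (Max+Min)/2 = (130+12)/510 = 142/510 = 0.27843… → L = 27.8%
L ≤ 0.5 → S = Δ/(Max+Min) = 118/(130+12) = 118/142 = 0.83098… → S = 83.1%
(the 1/255 factors cancel in S and H, so raw channel differences can be used)
Max is G' → H = 60 × ((B-R)/Δ + 2) = 60 × ((63-12)/118 + 2)
  51/118 + 2 = 0.4322… + 2 = 2.4322…
  H = 60 × 2.4322… = 145.932…° → H = 145.9°
= HSL(145.9°, 83.1%, 27.8%)


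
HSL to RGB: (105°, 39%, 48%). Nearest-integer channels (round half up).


H=105°, S=0.39, L=0.48
C = (1-|2L-1|)×S = (1-|-0.04|)×0.39 = 0.3744
H' = H/60 = 105/60 ≈ 1.7500; X = C×(1-|H' mod 2 - 1|) = 0.0936
m = L - C/2 = 0.48 - 0.1872 = 0.2928
Sector ⌊H'⌋ = 1 → (R',G',B') = (0.0936, 0.3744, 0.0)
RGB = ((R'+m)×255, (G'+m)×255, (B'+m)×255) = (98.532, 170.136, 74.664)
Round half up → RGB(99, 170, 75)


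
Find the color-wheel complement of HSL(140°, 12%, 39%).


Complement = opposite side of color wheel = hue + 180°
H' = (140 + 180) mod 360 = 320°
S and L unchanged.
= HSL(320°, 12%, 39%)


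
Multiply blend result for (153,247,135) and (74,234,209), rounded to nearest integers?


Multiply: C = A×B/255, rounded to nearest integer
R: 153×74/255 = 11322/255 ≈ 44.400 → 44
G: 247×234/255 = 57798/255 ≈ 226.659 → 227
B: 135×209/255 = 28215/255 ≈ 110.647 → 111
= RGB(44, 227, 111)


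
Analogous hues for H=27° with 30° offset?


Base hue: 27°
Left analog: (27 - 30) mod 360 = 357°
Right analog: (27 + 30) mod 360 = 57°
Analogous hues = 357° and 57°


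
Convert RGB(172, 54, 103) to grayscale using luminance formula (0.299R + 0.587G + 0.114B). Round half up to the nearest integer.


Gray = 0.299×R + 0.587×G + 0.114×B
Gray = 0.299×172 + 0.587×54 + 0.114×103
Gray = 51.428 + 31.698 + 11.742
Gray = 94.868 → round half up → 95
Gray = 95


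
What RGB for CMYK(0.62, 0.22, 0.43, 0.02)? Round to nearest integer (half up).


R = 255 × (1-C) × (1-K) = 255 × 0.38 × 0.98 = 94.962 → 95
G = 255 × (1-M) × (1-K) = 255 × 0.78 × 0.98 = 194.922 → 195
B = 255 × (1-Y) × (1-K) = 255 × 0.57 × 0.98 = 142.443 → 142
= RGB(95, 195, 142)


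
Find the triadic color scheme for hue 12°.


Triadic: equally spaced at 120° intervals
H1 = 12°
H2 = (12 + 120) mod 360 = 132°
H3 = (12 + 240) mod 360 = 252°
Triadic = 12°, 132°, 252°


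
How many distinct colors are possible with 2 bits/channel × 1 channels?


Total bits = 2 bits/channel × 1 channels = 2 bits
Distinct colors = 2^2
= 4 colors


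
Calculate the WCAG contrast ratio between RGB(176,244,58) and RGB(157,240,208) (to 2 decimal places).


Linearize each sRGB channel c=v/255: c/12.92 if c ≤ 0.04045 else ((c+0.055)/1.055)^2.4
L = 0.2126×R_lin + 0.7152×G_lin + 0.0722×B_lin
Color 1 (176,244,58):
  R=176: 176/255≈0.6902 > 0.04045 → ((0.6902+0.055)/1.055)^2.4 ≈ 0.43415
  G=244: 244/255≈0.9569 > 0.04045 → ((0.9569+0.055)/1.055)^2.4 ≈ 0.90466
  B=58: 58/255≈0.2275 > 0.04045 → ((0.2275+0.055)/1.055)^2.4 ≈ 0.04231
  L1 = 0.2126×0.43415 + 0.7152×0.90466 + 0.0722×0.04231 ≈ 0.74237
Color 2 (157,240,208):
  R=157: 157/255≈0.6157 > 0.04045 → ((0.6157+0.055)/1.055)^2.4 ≈ 0.33716
  G=240: 240/255≈0.9412 > 0.04045 → ((0.9412+0.055)/1.055)^2.4 ≈ 0.87137
  B=208: 208/255≈0.8157 > 0.04045 → ((0.8157+0.055)/1.055)^2.4 ≈ 0.63076
  L2 = 0.2126×0.33716 + 0.7152×0.87137 + 0.0722×0.63076 ≈ 0.74042
Lighter = 0.74237, Darker = 0.74042
Ratio = (L_lighter + 0.05) / (L_darker + 0.05)
Ratio = (0.74237 + 0.05) / (0.74042 + 0.05) = 0.79237 / 0.79042 ≈ 1.0025
Ratio ≈ 1.00:1


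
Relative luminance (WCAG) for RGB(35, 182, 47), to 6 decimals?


Linearize each channel (sRGB transfer function): c = v/255; c_lin = c/12.92 if c ≤ 0.04045, else ((c+0.055)/1.055)^2.4
  R: 35/255 ≈ 0.137255 > 0.04045 → ((0.137255+0.055)/1.055)^2.4 ≈ 0.016807
  G: 182/255 ≈ 0.713725 > 0.04045 → ((0.713725+0.055)/1.055)^2.4 ≈ 0.467784
  B: 47/255 ≈ 0.184314 > 0.04045 → ((0.184314+0.055)/1.055)^2.4 ≈ 0.028426
R_lin = 0.016807, G_lin = 0.467784, B_lin = 0.028426
L = 0.2126×R + 0.7152×G + 0.0722×B
L = 0.2126×0.016807 + 0.7152×0.467784 + 0.0722×0.028426
L ≈ 0.340185


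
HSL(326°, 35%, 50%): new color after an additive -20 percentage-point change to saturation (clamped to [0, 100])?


Original S = 35%
Adjustment = -20 percentage points
New S = 35 + (-20) = 15
Clamp to [0, 100] → 15
= HSL(326°, 15%, 50%)


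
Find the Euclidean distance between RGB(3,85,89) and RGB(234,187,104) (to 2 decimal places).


d = √[(R₁-R₂)² + (G₁-G₂)² + (B₁-B₂)²]
d = √[(3-234)² + (85-187)² + (89-104)²]
d = √[53361 + 10404 + 225]
d = √63990
d ≈ 252.96


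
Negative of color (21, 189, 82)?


Invert: (255-R, 255-G, 255-B)
R: 255-21 = 234
G: 255-189 = 66
B: 255-82 = 173
= RGB(234, 66, 173)


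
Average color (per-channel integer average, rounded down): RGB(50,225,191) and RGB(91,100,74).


Midpoint: each channel = ⌊(C₁+C₂)/2⌋
R: ⌊(50+91)/2⌋ = 70
G: ⌊(225+100)/2⌋ = 162
B: ⌊(191+74)/2⌋ = 132
= RGB(70, 162, 132)


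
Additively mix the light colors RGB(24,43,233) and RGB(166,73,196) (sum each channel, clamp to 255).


Additive: each channel = min(255, C₁+C₂)
R: 24+166 = 190 → 190
G: 43+73 = 116 → 116
B: 233+196 = 429 → 255
= RGB(190, 116, 255)


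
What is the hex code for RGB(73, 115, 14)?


R = 73 → 49 (hex)
G = 115 → 73 (hex)
B = 14 → 0E (hex)
Hex = #49730E


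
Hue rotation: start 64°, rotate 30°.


New hue = (H + rotation) mod 360
New hue = (64 + 30) mod 360
= 94 mod 360
= 94°


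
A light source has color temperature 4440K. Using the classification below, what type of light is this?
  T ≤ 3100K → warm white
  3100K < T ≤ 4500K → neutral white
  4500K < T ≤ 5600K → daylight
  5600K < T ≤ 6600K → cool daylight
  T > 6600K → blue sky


Temperature: 4440K
3100K < 4440K ≤ 4500K → neutral white
Classification: neutral white


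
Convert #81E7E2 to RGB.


81 → 129 (R)
E7 → 231 (G)
E2 → 226 (B)
= RGB(129, 231, 226)


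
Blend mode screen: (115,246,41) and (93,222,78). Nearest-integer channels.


Screen: C = 255 - (255-A)×(255-B)/255, rounded to nearest integer
R: 255 - (255-115)×(255-93)/255 = 255 - 22680/255 ≈ 255 - 88.941 = 166.059 → 166
G: 255 - (255-246)×(255-222)/255 = 255 - 297/255 ≈ 255 - 1.165 = 253.835 → 254
B: 255 - (255-41)×(255-78)/255 = 255 - 37878/255 ≈ 255 - 148.541 = 106.459 → 106
= RGB(166, 254, 106)


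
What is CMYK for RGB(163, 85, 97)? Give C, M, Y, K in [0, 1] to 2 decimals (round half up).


R'=163/255≈0.6392, G'=85/255≈0.3333, B'=97/255≈0.3804
K = 1 - max(R',G',B') = 1 - 163/255 = 92/255 = 0.36078… → 0.36
(1-R'-K)/(1-K) simplifies to (max-R)/max with max = 163:
C = (163-163)/163 = 0/163 = 0 → 0.00
M = (163-85)/163 = 78/163 = 0.47852… → 0.48
Y = (163-97)/163 = 66/163 = 0.40490… → 0.40
= CMYK(0.00, 0.48, 0.40, 0.36)


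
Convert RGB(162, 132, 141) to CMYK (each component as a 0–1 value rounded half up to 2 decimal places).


R'=162/255≈0.6353, G'=132/255≈0.5176, B'=141/255≈0.5529
K = 1 - max(R',G',B') = 1 - 162/255 = 93/255 = 0.36470… → 0.36
(1-R'-K)/(1-K) simplifies to (max-R)/max with max = 162:
C = (162-162)/162 = 0/162 = 0 → 0.00
M = (162-132)/162 = 30/162 = 0.18518… → 0.19
Y = (162-141)/162 = 21/162 = 0.12962… → 0.13
= CMYK(0.00, 0.19, 0.13, 0.36)


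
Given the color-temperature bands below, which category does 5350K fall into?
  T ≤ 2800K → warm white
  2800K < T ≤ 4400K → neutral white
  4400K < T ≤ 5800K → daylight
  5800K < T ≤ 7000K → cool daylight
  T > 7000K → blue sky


Temperature: 5350K
4400K < 5350K ≤ 5800K → daylight
Classification: daylight


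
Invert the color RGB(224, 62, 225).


Invert: (255-R, 255-G, 255-B)
R: 255-224 = 31
G: 255-62 = 193
B: 255-225 = 30
= RGB(31, 193, 30)


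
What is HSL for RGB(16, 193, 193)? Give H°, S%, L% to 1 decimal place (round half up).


Normalize: R'=16/255≈0.0627, G'=193/255≈0.7569, B'=193/255≈0.7569
Max=193/255, Min=16/255, Δ=Max-Min=177/255
L = (Max+Min)/2 = (193+16)/510 = 209/510 = 0.40980… → L = 41.0%
L ≤ 0.5 → S = Δ/(Max+Min) = 177/(193+16) = 177/209 = 0.84688… → S = 84.7%
(the 1/255 factors cancel in S and H, so raw channel differences can be used)
Max is G' → H = 60 × ((B-R)/Δ + 2) = 60 × ((193-16)/177 + 2)
  177/177 + 2 = 1 + 2 = 3
  H = 60 × 3 = 180° → H = 180.0°
= HSL(180.0°, 84.7%, 41.0%)


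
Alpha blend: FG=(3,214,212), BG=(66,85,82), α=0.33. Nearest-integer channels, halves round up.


C = α×F + (1-α)×B, with 1-α = 0.67
R: 0.33×3 + 0.67×66 = 0.99 + 44.22 = 45.21 → 45
G: 0.33×214 + 0.67×85 = 70.62 + 56.95 = 127.57 → 128
B: 0.33×212 + 0.67×82 = 69.96 + 54.94 = 124.90 → 125
= RGB(45, 128, 125)


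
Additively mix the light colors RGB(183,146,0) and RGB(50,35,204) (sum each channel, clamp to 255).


Additive: each channel = min(255, C₁+C₂)
R: 183+50 = 233 → 233
G: 146+35 = 181 → 181
B: 0+204 = 204 → 204
= RGB(233, 181, 204)


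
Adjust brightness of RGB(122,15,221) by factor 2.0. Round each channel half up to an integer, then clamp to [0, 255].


Multiply each channel by 2.0, round half up, clamp to [0, 255]
R: 122×2.0 = 244
G: 15×2.0 = 30
B: 221×2.0 = 442 → clamp → 255
= RGB(244, 30, 255)


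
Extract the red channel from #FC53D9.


Color: #FC53D9
R = FC = 252
G = 53 = 83
B = D9 = 217
Red = 252


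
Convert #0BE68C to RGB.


0B → 11 (R)
E6 → 230 (G)
8C → 140 (B)
= RGB(11, 230, 140)


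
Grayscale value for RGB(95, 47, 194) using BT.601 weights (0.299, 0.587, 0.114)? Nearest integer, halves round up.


Gray = 0.299×R + 0.587×G + 0.114×B
Gray = 0.299×95 + 0.587×47 + 0.114×194
Gray = 28.405 + 27.589 + 22.116
Gray = 78.110 → round half up → 78
Gray = 78


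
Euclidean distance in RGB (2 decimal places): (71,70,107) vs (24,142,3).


d = √[(R₁-R₂)² + (G₁-G₂)² + (B₁-B₂)²]
d = √[(71-24)² + (70-142)² + (107-3)²]
d = √[2209 + 5184 + 10816]
d = √18209
d ≈ 134.94


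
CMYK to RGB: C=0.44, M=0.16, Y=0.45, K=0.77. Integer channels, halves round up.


R = 255 × (1-C) × (1-K) = 255 × 0.56 × 0.23 = 32.844 → 33
G = 255 × (1-M) × (1-K) = 255 × 0.84 × 0.23 = 49.266 → 49
B = 255 × (1-Y) × (1-K) = 255 × 0.55 × 0.23 = 32.2575 → 32
= RGB(33, 49, 32)


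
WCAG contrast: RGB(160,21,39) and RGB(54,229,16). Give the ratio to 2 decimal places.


Linearize each sRGB channel c=v/255: c/12.92 if c ≤ 0.04045 else ((c+0.055)/1.055)^2.4
L = 0.2126×R_lin + 0.7152×G_lin + 0.0722×B_lin
Color 1 (160,21,39):
  R=160: 160/255≈0.6275 > 0.04045 → ((0.6275+0.055)/1.055)^2.4 ≈ 0.35153
  G=21: 21/255≈0.0824 > 0.04045 → ((0.0824+0.055)/1.055)^2.4 ≈ 0.00750
  B=39: 39/255≈0.1529 > 0.04045 → ((0.1529+0.055)/1.055)^2.4 ≈ 0.02029
  L1 = 0.2126×0.35153 + 0.7152×0.00750 + 0.0722×0.02029 ≈ 0.08156
Color 2 (54,229,16):
  R=54: 54/255≈0.2118 > 0.04045 → ((0.2118+0.055)/1.055)^2.4 ≈ 0.03689
  G=229: 229/255≈0.8980 > 0.04045 → ((0.8980+0.055)/1.055)^2.4 ≈ 0.78354
  B=16: 16/255≈0.0627 > 0.04045 → ((0.0627+0.055)/1.055)^2.4 ≈ 0.00518
  L2 = 0.2126×0.03689 + 0.7152×0.78354 + 0.0722×0.00518 ≈ 0.56860
Lighter = 0.56860, Darker = 0.08156
Ratio = (L_lighter + 0.05) / (L_darker + 0.05)
Ratio = (0.56860 + 0.05) / (0.08156 + 0.05) = 0.61860 / 0.13156 ≈ 4.7019
Ratio ≈ 4.70:1


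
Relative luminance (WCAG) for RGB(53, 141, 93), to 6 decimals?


Linearize each channel (sRGB transfer function): c = v/255; c_lin = c/12.92 if c ≤ 0.04045, else ((c+0.055)/1.055)^2.4
  R: 53/255 ≈ 0.207843 > 0.04045 → ((0.207843+0.055)/1.055)^2.4 ≈ 0.035601
  G: 141/255 ≈ 0.552941 > 0.04045 → ((0.552941+0.055)/1.055)^2.4 ≈ 0.266356
  B: 93/255 ≈ 0.364706 > 0.04045 → ((0.364706+0.055)/1.055)^2.4 ≈ 0.109462
R_lin = 0.035601, G_lin = 0.266356, B_lin = 0.109462
L = 0.2126×R + 0.7152×G + 0.0722×B
L = 0.2126×0.035601 + 0.7152×0.266356 + 0.0722×0.109462
L ≈ 0.205970


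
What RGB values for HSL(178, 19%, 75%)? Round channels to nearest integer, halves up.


H=178°, S=0.19, L=0.75
C = (1-|2L-1|)×S = (1-|0.50|)×0.19 = 0.095
H' = H/60 = 178/60 ≈ 2.9667; X = C×(1-|H' mod 2 - 1|) ≈ 0.0918
m = L - C/2 = 0.75 - 0.0475 = 0.7025
Sector ⌊H'⌋ = 2 → (R',G',B') = (0.0, 0.095, ≈0.0918)
RGB = ((R'+m)×255, (G'+m)×255, (B'+m)×255) = (179.1375, 203.3625, 202.555)
Round half up → RGB(179, 203, 203)
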